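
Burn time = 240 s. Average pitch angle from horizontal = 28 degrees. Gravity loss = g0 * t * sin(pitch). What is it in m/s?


GL = 9.81 * 240 * sin(28 deg) = 1105 m/s

1105 m/s


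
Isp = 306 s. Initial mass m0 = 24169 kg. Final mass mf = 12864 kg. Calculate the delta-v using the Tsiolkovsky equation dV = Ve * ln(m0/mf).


Ve = 306 * 9.81 = 3001.86 m/s
dV = 3001.86 * ln(24169/12864) = 1893 m/s

1893 m/s


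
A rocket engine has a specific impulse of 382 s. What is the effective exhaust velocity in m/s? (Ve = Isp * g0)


Ve = Isp * g0 = 382 * 9.81 = 3747.4 m/s

3747.4 m/s


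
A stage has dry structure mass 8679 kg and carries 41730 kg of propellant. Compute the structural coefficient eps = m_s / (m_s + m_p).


eps = 8679 / (8679 + 41730) = 0.1722

0.1722


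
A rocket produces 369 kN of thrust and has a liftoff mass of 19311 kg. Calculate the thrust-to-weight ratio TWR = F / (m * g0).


TWR = 369000 / (19311 * 9.81) = 1.95

1.95


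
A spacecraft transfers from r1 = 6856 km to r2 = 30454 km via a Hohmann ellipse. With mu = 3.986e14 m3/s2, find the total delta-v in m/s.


V1 = sqrt(mu/r1) = 7624.88 m/s
dV1 = V1*(sqrt(2*r2/(r1+r2)) - 1) = 2117.33 m/s
V2 = sqrt(mu/r2) = 3617.82 m/s
dV2 = V2*(1 - sqrt(2*r1/(r1+r2))) = 1424.59 m/s
Total dV = 3542 m/s

3542 m/s


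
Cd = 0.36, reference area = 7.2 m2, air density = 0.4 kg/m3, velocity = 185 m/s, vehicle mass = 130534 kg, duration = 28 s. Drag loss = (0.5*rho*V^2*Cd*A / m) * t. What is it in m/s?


D = 0.5 * 0.4 * 185^2 * 0.36 * 7.2 = 17742.24 N
a = 17742.24 / 130534 = 0.1359 m/s2
dV = 0.1359 * 28 = 3.8 m/s

3.8 m/s


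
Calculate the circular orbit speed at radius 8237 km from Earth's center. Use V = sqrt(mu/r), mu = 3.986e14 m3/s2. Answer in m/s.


V = sqrt(3.986e14 / 8237000) = 6956 m/s

6956 m/s


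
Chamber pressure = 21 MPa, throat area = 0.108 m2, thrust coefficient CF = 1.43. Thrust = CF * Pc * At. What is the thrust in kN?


F = 1.43 * 21e6 * 0.108 = 3.2432e+06 N = 3243.2 kN

3243.2 kN


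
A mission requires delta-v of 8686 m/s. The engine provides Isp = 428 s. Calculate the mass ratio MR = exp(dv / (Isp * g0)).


Ve = 428 * 9.81 = 4198.68 m/s
MR = exp(8686 / 4198.68) = 7.915

7.915


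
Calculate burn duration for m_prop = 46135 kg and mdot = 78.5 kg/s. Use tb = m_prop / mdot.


tb = 46135 / 78.5 = 587.7 s

587.7 s


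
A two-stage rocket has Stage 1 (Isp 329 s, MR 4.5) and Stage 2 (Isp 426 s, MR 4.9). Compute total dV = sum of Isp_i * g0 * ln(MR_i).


dV1 = 329 * 9.81 * ln(4.5) = 4854.4 m/s
dV2 = 426 * 9.81 * ln(4.9) = 6641.5 m/s
Total dV = 4854.4 + 6641.5 = 11495.9 m/s ~ 11496 m/s

11496 m/s


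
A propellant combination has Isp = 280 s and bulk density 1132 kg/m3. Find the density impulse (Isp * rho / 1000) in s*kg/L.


rho*Isp = 280 * 1132 / 1000 = 317 s*kg/L

317 s*kg/L


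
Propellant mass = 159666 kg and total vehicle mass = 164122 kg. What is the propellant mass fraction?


PMF = 159666 / 164122 = 0.973

0.973


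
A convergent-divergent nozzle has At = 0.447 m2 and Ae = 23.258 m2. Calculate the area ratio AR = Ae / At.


AR = 23.258 / 0.447 = 52.0

52.0


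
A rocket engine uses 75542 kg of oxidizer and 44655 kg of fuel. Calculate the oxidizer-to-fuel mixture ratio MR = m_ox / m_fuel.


MR = 75542 / 44655 = 1.69

1.69


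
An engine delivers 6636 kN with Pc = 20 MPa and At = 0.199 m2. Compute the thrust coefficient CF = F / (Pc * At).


CF = 6636000 / (20e6 * 0.199) = 1.67

1.67


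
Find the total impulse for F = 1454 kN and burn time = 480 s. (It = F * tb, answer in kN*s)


It = 1454 * 480 = 697920 kN*s

697920 kN*s


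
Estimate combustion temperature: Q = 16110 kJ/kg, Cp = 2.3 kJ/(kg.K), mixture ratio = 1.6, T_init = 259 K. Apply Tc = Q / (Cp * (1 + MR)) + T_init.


Tc = 16110 / (2.3 * (1 + 1.6)) + 259 = 2953 K

2953 K


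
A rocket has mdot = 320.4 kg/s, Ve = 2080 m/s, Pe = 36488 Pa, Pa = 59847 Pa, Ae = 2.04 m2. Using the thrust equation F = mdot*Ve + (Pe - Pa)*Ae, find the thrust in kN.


F = 320.4 * 2080 + (36488 - 59847) * 2.04 = 618780.0 N = 618.8 kN

618.8 kN


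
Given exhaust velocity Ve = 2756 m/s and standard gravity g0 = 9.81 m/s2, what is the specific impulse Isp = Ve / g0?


Isp = Ve / g0 = 2756 / 9.81 = 280.9 s

280.9 s


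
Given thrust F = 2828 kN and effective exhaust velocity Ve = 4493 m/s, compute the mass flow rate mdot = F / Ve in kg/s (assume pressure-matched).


mdot = F / Ve = 2828000 / 4493 = 629.4 kg/s

629.4 kg/s


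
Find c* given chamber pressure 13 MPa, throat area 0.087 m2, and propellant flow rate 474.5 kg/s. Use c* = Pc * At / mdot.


c* = 13e6 * 0.087 / 474.5 = 2384 m/s

2384 m/s


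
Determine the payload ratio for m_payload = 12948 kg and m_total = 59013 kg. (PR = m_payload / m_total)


PR = 12948 / 59013 = 0.2194

0.2194


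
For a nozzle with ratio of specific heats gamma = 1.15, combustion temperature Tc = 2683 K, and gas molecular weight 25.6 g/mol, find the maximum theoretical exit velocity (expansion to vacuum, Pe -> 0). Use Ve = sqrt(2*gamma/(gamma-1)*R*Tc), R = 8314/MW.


R = 8314 / 25.6 = 324.77 J/(kg.K)
Ve = sqrt(2 * 1.15 / (1.15 - 1) * 324.77 * 2683) = 3655 m/s

3655 m/s


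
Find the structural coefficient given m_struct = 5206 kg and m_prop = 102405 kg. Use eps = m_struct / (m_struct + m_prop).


eps = 5206 / (5206 + 102405) = 0.0484

0.0484


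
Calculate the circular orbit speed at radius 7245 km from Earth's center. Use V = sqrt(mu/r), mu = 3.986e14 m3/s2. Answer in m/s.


V = sqrt(3.986e14 / 7245000) = 7417 m/s

7417 m/s


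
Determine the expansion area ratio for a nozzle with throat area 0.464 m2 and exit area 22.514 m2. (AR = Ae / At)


AR = 22.514 / 0.464 = 48.5

48.5


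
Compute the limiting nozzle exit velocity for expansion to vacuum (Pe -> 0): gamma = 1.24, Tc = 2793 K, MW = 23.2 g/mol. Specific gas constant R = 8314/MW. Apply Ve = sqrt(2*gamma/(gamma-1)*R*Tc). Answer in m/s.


R = 8314 / 23.2 = 358.36 J/(kg.K)
Ve = sqrt(2 * 1.24 / (1.24 - 1) * 358.36 * 2793) = 3216 m/s

3216 m/s


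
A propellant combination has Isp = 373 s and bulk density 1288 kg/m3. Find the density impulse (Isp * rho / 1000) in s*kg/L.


rho*Isp = 373 * 1288 / 1000 = 480 s*kg/L

480 s*kg/L


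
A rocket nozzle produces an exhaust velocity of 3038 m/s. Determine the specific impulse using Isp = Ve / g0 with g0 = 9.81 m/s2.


Isp = Ve / g0 = 3038 / 9.81 = 309.7 s

309.7 s


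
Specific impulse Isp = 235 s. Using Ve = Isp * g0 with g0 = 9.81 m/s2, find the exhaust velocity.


Ve = Isp * g0 = 235 * 9.81 = 2305.3 m/s

2305.3 m/s


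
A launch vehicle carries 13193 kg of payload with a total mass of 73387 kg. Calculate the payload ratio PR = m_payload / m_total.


PR = 13193 / 73387 = 0.1798

0.1798


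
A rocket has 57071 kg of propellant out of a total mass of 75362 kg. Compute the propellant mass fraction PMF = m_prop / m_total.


PMF = 57071 / 75362 = 0.757

0.757


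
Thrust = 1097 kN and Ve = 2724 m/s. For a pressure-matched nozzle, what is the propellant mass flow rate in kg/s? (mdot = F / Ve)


mdot = F / Ve = 1097000 / 2724 = 402.7 kg/s

402.7 kg/s


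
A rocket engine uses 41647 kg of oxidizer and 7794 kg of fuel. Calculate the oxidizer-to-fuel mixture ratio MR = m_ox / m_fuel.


MR = 41647 / 7794 = 5.34

5.34


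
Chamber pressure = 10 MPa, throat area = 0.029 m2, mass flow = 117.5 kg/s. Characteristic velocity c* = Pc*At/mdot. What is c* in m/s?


c* = 10e6 * 0.029 / 117.5 = 2468 m/s

2468 m/s


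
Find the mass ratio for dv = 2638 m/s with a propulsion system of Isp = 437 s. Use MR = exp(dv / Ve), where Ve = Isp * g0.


Ve = 437 * 9.81 = 4286.97 m/s
MR = exp(2638 / 4286.97) = 1.85

1.85


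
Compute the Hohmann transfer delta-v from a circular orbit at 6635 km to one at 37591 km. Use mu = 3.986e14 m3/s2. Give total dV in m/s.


V1 = sqrt(mu/r1) = 7750.83 m/s
dV1 = V1*(sqrt(2*r2/(r1+r2)) - 1) = 2354.87 m/s
V2 = sqrt(mu/r2) = 3256.32 m/s
dV2 = V2*(1 - sqrt(2*r1/(r1+r2))) = 1472.61 m/s
Total dV = 3827 m/s

3827 m/s


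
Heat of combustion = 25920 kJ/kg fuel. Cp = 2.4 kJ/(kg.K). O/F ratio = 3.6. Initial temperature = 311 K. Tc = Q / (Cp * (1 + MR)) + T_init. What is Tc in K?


Tc = 25920 / (2.4 * (1 + 3.6)) + 311 = 2659 K

2659 K


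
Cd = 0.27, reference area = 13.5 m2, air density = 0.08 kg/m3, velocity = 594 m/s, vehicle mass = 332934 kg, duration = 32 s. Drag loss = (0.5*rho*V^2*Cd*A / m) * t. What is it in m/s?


D = 0.5 * 0.08 * 594^2 * 0.27 * 13.5 = 51443.49 N
a = 51443.49 / 332934 = 0.1545 m/s2
dV = 0.1545 * 32 = 4.9 m/s

4.9 m/s


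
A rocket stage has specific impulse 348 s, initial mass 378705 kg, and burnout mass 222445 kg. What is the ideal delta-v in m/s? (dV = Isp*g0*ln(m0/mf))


Ve = 348 * 9.81 = 3413.88 m/s
dV = 3413.88 * ln(378705/222445) = 1816 m/s

1816 m/s


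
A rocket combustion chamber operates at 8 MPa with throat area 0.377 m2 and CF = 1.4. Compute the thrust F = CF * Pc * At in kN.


F = 1.4 * 8e6 * 0.377 = 4.2224e+06 N = 4222.4 kN

4222.4 kN


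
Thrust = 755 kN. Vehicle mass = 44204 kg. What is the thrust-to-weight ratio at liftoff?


TWR = 755000 / (44204 * 9.81) = 1.74

1.74


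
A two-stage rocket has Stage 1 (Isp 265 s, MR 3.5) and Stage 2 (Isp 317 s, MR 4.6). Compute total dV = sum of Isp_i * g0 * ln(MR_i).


dV1 = 265 * 9.81 * ln(3.5) = 3256.7 m/s
dV2 = 317 * 9.81 * ln(4.6) = 4745.7 m/s
Total dV = 3256.7 + 4745.7 = 8002.4 m/s ~ 8002 m/s

8002 m/s


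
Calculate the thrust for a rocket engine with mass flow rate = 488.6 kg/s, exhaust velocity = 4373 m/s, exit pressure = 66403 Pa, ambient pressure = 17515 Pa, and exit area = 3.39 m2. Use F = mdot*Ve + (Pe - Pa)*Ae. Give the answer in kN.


F = 488.6 * 4373 + (66403 - 17515) * 3.39 = 2.3024e+06 N = 2302.4 kN

2302.4 kN


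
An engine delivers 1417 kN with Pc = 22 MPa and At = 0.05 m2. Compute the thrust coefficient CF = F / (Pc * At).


CF = 1417000 / (22e6 * 0.05) = 1.29

1.29


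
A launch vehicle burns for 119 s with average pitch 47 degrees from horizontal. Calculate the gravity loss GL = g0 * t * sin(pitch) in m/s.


GL = 9.81 * 119 * sin(47 deg) = 854 m/s

854 m/s


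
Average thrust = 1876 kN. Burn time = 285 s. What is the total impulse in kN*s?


It = 1876 * 285 = 534660 kN*s

534660 kN*s


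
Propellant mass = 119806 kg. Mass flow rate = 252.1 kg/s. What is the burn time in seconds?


tb = 119806 / 252.1 = 475.2 s

475.2 s


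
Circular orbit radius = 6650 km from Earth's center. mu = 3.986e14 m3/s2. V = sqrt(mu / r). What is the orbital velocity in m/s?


V = sqrt(3.986e14 / 6650000) = 7742 m/s

7742 m/s


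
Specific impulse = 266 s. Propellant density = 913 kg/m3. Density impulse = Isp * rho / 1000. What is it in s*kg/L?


rho*Isp = 266 * 913 / 1000 = 243 s*kg/L

243 s*kg/L


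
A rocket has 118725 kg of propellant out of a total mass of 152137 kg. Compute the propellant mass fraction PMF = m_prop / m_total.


PMF = 118725 / 152137 = 0.78

0.78


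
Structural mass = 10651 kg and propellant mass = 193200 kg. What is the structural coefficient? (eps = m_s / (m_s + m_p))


eps = 10651 / (10651 + 193200) = 0.0522

0.0522


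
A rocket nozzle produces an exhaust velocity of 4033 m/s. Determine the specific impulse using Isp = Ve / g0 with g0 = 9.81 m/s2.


Isp = Ve / g0 = 4033 / 9.81 = 411.1 s

411.1 s


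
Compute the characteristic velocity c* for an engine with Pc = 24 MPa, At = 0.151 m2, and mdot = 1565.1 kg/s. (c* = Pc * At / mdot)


c* = 24e6 * 0.151 / 1565.1 = 2316 m/s

2316 m/s


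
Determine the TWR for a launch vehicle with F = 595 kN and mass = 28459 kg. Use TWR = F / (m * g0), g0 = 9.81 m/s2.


TWR = 595000 / (28459 * 9.81) = 2.13

2.13


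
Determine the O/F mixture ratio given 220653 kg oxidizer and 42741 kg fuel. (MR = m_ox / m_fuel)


MR = 220653 / 42741 = 5.16

5.16


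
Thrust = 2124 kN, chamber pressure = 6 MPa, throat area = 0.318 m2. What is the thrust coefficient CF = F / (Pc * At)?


CF = 2124000 / (6e6 * 0.318) = 1.11

1.11


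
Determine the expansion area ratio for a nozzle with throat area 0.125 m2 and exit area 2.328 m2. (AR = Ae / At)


AR = 2.328 / 0.125 = 18.6

18.6


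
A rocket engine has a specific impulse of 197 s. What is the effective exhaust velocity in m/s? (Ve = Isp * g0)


Ve = Isp * g0 = 197 * 9.81 = 1932.6 m/s

1932.6 m/s


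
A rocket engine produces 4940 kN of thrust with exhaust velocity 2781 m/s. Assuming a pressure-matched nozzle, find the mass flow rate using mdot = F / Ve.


mdot = F / Ve = 4940000 / 2781 = 1776.3 kg/s

1776.3 kg/s


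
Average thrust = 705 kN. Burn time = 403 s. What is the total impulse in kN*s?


It = 705 * 403 = 284115 kN*s

284115 kN*s


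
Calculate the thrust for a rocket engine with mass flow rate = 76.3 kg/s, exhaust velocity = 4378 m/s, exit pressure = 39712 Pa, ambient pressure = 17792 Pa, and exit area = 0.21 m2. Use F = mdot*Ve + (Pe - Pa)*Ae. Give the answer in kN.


F = 76.3 * 4378 + (39712 - 17792) * 0.21 = 338645.0 N = 338.6 kN

338.6 kN


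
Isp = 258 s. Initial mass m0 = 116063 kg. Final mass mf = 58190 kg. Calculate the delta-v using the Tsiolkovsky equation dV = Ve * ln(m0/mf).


Ve = 258 * 9.81 = 2530.98 m/s
dV = 2530.98 * ln(116063/58190) = 1747 m/s

1747 m/s


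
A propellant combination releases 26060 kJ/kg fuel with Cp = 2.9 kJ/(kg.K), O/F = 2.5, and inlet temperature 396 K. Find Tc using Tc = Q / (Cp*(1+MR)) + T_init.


Tc = 26060 / (2.9 * (1 + 2.5)) + 396 = 2963 K

2963 K


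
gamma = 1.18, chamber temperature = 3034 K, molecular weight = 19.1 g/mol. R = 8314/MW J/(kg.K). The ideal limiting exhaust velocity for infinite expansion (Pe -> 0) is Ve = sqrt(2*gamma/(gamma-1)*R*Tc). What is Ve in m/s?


R = 8314 / 19.1 = 435.29 J/(kg.K)
Ve = sqrt(2 * 1.18 / (1.18 - 1) * 435.29 * 3034) = 4161 m/s

4161 m/s


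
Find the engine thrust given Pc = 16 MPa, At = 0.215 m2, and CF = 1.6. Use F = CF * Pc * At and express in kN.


F = 1.6 * 16e6 * 0.215 = 5.5040e+06 N = 5504.0 kN

5504.0 kN


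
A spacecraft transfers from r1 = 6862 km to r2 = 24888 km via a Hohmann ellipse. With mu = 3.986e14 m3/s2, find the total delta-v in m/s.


V1 = sqrt(mu/r1) = 7621.55 m/s
dV1 = V1*(sqrt(2*r2/(r1+r2)) - 1) = 1921.37 m/s
V2 = sqrt(mu/r2) = 4001.97 m/s
dV2 = V2*(1 - sqrt(2*r1/(r1+r2))) = 1370.84 m/s
Total dV = 3292 m/s

3292 m/s


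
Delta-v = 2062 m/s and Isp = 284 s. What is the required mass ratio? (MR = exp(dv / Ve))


Ve = 284 * 9.81 = 2786.04 m/s
MR = exp(2062 / 2786.04) = 2.096

2.096


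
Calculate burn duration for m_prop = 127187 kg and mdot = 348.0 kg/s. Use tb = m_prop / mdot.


tb = 127187 / 348.0 = 365.5 s

365.5 s


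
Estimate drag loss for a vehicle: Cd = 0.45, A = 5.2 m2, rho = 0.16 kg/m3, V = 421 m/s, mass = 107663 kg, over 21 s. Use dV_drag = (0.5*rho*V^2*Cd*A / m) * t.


D = 0.5 * 0.16 * 421^2 * 0.45 * 5.2 = 33179.52 N
a = 33179.52 / 107663 = 0.3082 m/s2
dV = 0.3082 * 21 = 6.5 m/s

6.5 m/s


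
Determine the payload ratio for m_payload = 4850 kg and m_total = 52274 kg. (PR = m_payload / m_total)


PR = 4850 / 52274 = 0.0928

0.0928


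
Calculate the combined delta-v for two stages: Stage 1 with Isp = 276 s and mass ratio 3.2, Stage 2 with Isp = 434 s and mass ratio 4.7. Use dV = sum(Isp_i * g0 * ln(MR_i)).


dV1 = 276 * 9.81 * ln(3.2) = 3149.3 m/s
dV2 = 434 * 9.81 * ln(4.7) = 6588.8 m/s
Total dV = 3149.3 + 6588.8 = 9738.1 m/s ~ 9738 m/s

9738 m/s


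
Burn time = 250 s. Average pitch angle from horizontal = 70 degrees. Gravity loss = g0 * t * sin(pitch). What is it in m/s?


GL = 9.81 * 250 * sin(70 deg) = 2305 m/s

2305 m/s


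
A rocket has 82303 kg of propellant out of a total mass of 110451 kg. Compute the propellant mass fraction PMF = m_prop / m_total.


PMF = 82303 / 110451 = 0.745

0.745


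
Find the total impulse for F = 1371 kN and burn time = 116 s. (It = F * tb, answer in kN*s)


It = 1371 * 116 = 159036 kN*s

159036 kN*s


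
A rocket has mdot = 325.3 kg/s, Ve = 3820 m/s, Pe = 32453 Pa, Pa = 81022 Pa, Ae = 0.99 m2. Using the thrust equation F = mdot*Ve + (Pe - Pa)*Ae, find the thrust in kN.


F = 325.3 * 3820 + (32453 - 81022) * 0.99 = 1.1946e+06 N = 1194.6 kN

1194.6 kN


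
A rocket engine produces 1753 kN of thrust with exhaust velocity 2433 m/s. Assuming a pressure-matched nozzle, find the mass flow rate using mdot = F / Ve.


mdot = F / Ve = 1753000 / 2433 = 720.5 kg/s

720.5 kg/s


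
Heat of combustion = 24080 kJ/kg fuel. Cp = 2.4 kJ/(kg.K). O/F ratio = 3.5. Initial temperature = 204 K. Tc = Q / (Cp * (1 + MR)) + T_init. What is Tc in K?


Tc = 24080 / (2.4 * (1 + 3.5)) + 204 = 2434 K

2434 K


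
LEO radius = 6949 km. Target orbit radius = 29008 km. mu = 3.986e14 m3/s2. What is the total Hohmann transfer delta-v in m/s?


V1 = sqrt(mu/r1) = 7573.69 m/s
dV1 = V1*(sqrt(2*r2/(r1+r2)) - 1) = 2046.63 m/s
V2 = sqrt(mu/r2) = 3706.89 m/s
dV2 = V2*(1 - sqrt(2*r1/(r1+r2))) = 1402.3 m/s
Total dV = 3449 m/s

3449 m/s


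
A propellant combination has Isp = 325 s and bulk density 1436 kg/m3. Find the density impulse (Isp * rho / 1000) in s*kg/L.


rho*Isp = 325 * 1436 / 1000 = 467 s*kg/L

467 s*kg/L


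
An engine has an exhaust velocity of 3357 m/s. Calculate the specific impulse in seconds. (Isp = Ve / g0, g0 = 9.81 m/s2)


Isp = Ve / g0 = 3357 / 9.81 = 342.2 s

342.2 s


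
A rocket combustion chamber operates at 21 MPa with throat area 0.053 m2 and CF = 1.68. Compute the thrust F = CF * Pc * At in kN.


F = 1.68 * 21e6 * 0.053 = 1.8698e+06 N = 1869.8 kN

1869.8 kN


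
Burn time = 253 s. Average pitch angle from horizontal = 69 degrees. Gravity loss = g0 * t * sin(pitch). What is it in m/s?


GL = 9.81 * 253 * sin(69 deg) = 2317 m/s

2317 m/s


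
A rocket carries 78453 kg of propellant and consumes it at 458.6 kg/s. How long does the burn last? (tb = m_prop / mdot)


tb = 78453 / 458.6 = 171.1 s

171.1 s


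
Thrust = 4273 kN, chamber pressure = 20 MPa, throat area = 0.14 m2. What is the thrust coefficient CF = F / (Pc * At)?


CF = 4273000 / (20e6 * 0.14) = 1.53

1.53


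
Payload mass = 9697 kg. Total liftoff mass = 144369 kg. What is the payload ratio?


PR = 9697 / 144369 = 0.0672

0.0672


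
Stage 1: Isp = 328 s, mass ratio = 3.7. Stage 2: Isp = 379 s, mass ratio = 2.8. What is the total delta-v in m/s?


dV1 = 328 * 9.81 * ln(3.7) = 4209.8 m/s
dV2 = 379 * 9.81 * ln(2.8) = 3828.1 m/s
Total dV = 4209.8 + 3828.1 = 8037.9 m/s ~ 8038 m/s

8038 m/s


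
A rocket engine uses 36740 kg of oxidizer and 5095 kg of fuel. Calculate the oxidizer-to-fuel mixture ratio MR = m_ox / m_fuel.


MR = 36740 / 5095 = 7.21

7.21


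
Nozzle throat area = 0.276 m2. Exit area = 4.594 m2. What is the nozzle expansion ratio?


AR = 4.594 / 0.276 = 16.6

16.6


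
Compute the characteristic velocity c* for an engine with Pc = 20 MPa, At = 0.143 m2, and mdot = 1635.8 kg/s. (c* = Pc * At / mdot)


c* = 20e6 * 0.143 / 1635.8 = 1748 m/s

1748 m/s


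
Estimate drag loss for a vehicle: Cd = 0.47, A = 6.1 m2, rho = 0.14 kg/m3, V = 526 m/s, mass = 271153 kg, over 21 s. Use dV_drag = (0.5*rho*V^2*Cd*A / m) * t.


D = 0.5 * 0.14 * 526^2 * 0.47 * 6.1 = 55526.11 N
a = 55526.11 / 271153 = 0.2048 m/s2
dV = 0.2048 * 21 = 4.3 m/s

4.3 m/s


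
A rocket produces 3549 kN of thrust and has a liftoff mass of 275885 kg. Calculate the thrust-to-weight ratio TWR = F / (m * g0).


TWR = 3549000 / (275885 * 9.81) = 1.31

1.31


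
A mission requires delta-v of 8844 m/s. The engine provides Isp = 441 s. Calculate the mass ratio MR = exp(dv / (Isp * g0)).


Ve = 441 * 9.81 = 4326.21 m/s
MR = exp(8844 / 4326.21) = 7.724

7.724


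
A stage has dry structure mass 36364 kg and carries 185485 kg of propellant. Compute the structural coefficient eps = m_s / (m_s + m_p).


eps = 36364 / (36364 + 185485) = 0.1639

0.1639


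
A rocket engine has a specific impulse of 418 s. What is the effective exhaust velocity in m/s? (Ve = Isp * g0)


Ve = Isp * g0 = 418 * 9.81 = 4100.6 m/s

4100.6 m/s


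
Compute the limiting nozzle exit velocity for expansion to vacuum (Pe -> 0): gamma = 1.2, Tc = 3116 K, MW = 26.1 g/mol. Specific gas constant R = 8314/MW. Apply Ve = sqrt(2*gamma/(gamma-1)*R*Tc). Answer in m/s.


R = 8314 / 26.1 = 318.54 J/(kg.K)
Ve = sqrt(2 * 1.2 / (1.2 - 1) * 318.54 * 3116) = 3451 m/s

3451 m/s


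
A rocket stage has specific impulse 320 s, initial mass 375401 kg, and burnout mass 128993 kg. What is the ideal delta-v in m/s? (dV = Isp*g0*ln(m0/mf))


Ve = 320 * 9.81 = 3139.2 m/s
dV = 3139.2 * ln(375401/128993) = 3353 m/s

3353 m/s


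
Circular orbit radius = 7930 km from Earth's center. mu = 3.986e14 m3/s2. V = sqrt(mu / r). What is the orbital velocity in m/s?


V = sqrt(3.986e14 / 7930000) = 7090 m/s

7090 m/s


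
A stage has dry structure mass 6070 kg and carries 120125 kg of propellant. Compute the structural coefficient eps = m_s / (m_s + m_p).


eps = 6070 / (6070 + 120125) = 0.0481

0.0481


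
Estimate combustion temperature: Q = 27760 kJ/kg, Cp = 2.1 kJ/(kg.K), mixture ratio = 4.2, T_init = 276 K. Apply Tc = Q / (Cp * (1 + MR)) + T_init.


Tc = 27760 / (2.1 * (1 + 4.2)) + 276 = 2818 K

2818 K


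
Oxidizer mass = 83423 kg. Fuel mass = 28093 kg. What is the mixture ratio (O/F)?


MR = 83423 / 28093 = 2.97

2.97


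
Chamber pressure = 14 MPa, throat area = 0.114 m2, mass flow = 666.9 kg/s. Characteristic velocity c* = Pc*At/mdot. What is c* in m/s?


c* = 14e6 * 0.114 / 666.9 = 2393 m/s

2393 m/s


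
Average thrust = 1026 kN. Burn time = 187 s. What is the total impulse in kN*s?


It = 1026 * 187 = 191862 kN*s

191862 kN*s


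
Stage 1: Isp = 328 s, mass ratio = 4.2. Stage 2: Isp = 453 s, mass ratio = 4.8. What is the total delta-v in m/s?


dV1 = 328 * 9.81 * ln(4.2) = 4617.6 m/s
dV2 = 453 * 9.81 * ln(4.8) = 6970.8 m/s
Total dV = 4617.6 + 6970.8 = 11588.4 m/s ~ 11588 m/s

11588 m/s


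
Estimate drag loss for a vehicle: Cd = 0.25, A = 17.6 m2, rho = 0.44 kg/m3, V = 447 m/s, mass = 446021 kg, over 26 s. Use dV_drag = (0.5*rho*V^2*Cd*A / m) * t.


D = 0.5 * 0.44 * 447^2 * 0.25 * 17.6 = 193415.11 N
a = 193415.11 / 446021 = 0.4336 m/s2
dV = 0.4336 * 26 = 11.3 m/s

11.3 m/s


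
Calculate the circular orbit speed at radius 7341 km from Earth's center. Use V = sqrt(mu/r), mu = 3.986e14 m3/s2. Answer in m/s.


V = sqrt(3.986e14 / 7341000) = 7369 m/s

7369 m/s


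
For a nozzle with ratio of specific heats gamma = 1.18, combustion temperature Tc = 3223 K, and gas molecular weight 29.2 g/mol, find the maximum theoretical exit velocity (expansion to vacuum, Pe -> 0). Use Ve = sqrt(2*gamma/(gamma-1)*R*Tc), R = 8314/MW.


R = 8314 / 29.2 = 284.73 J/(kg.K)
Ve = sqrt(2 * 1.18 / (1.18 - 1) * 284.73 * 3223) = 3469 m/s

3469 m/s


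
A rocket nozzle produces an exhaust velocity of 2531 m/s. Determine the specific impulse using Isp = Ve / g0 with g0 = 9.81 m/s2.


Isp = Ve / g0 = 2531 / 9.81 = 258.0 s

258.0 s


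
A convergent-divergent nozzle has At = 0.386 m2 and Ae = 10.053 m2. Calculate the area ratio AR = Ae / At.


AR = 10.053 / 0.386 = 26.0

26.0


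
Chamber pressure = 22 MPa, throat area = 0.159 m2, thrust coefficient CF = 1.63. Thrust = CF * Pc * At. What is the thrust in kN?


F = 1.63 * 22e6 * 0.159 = 5.7017e+06 N = 5701.7 kN

5701.7 kN


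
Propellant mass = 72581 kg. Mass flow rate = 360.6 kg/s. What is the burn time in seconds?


tb = 72581 / 360.6 = 201.3 s

201.3 s


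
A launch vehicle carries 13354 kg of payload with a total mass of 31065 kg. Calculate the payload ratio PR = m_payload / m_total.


PR = 13354 / 31065 = 0.4299

0.4299


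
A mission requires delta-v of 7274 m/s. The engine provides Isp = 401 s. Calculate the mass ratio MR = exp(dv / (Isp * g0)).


Ve = 401 * 9.81 = 3933.81 m/s
MR = exp(7274 / 3933.81) = 6.354

6.354


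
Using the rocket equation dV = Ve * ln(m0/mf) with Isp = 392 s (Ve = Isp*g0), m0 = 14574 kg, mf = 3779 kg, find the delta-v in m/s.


Ve = 392 * 9.81 = 3845.52 m/s
dV = 3845.52 * ln(14574/3779) = 5191 m/s

5191 m/s


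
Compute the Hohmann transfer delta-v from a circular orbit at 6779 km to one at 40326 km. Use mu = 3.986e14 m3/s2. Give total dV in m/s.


V1 = sqrt(mu/r1) = 7668.07 m/s
dV1 = V1*(sqrt(2*r2/(r1+r2)) - 1) = 2365.61 m/s
V2 = sqrt(mu/r2) = 3143.95 m/s
dV2 = V2*(1 - sqrt(2*r1/(r1+r2))) = 1457.24 m/s
Total dV = 3823 m/s

3823 m/s


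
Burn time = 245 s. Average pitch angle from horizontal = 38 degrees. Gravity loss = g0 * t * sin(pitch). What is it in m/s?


GL = 9.81 * 245 * sin(38 deg) = 1480 m/s

1480 m/s


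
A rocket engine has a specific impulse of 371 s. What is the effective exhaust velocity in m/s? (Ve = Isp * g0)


Ve = Isp * g0 = 371 * 9.81 = 3639.5 m/s

3639.5 m/s


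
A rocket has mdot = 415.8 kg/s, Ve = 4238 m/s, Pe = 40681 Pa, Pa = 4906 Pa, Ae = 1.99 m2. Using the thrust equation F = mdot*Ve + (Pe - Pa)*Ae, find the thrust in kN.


F = 415.8 * 4238 + (40681 - 4906) * 1.99 = 1.8334e+06 N = 1833.4 kN

1833.4 kN


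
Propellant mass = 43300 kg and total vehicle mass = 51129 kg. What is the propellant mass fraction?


PMF = 43300 / 51129 = 0.847

0.847


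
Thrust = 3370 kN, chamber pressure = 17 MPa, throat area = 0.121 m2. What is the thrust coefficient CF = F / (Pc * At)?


CF = 3370000 / (17e6 * 0.121) = 1.64

1.64


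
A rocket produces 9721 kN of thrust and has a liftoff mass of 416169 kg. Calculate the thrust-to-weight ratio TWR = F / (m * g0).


TWR = 9721000 / (416169 * 9.81) = 2.38

2.38


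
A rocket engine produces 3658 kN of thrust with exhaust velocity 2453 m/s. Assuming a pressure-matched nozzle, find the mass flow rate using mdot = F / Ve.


mdot = F / Ve = 3658000 / 2453 = 1491.2 kg/s

1491.2 kg/s


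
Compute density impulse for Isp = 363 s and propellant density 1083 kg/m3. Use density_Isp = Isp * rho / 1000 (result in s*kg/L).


rho*Isp = 363 * 1083 / 1000 = 393 s*kg/L

393 s*kg/L


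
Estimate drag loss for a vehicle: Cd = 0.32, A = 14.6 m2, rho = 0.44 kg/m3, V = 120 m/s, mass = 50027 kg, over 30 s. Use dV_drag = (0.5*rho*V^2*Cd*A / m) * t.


D = 0.5 * 0.44 * 120^2 * 0.32 * 14.6 = 14800.9 N
a = 14800.9 / 50027 = 0.2959 m/s2
dV = 0.2959 * 30 = 8.9 m/s

8.9 m/s


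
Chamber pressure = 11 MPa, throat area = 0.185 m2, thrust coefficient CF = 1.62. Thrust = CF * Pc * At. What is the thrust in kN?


F = 1.62 * 11e6 * 0.185 = 3.2967e+06 N = 3296.7 kN

3296.7 kN


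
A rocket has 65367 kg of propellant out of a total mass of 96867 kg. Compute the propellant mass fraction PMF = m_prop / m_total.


PMF = 65367 / 96867 = 0.675

0.675


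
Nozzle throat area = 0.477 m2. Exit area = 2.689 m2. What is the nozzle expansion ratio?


AR = 2.689 / 0.477 = 5.6

5.6


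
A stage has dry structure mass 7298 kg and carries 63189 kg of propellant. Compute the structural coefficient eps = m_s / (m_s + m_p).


eps = 7298 / (7298 + 63189) = 0.1035

0.1035


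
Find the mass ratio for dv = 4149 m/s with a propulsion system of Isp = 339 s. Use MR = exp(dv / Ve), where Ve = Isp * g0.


Ve = 339 * 9.81 = 3325.59 m/s
MR = exp(4149 / 3325.59) = 3.482

3.482


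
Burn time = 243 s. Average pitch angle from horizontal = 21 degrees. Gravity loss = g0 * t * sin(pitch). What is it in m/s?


GL = 9.81 * 243 * sin(21 deg) = 854 m/s

854 m/s


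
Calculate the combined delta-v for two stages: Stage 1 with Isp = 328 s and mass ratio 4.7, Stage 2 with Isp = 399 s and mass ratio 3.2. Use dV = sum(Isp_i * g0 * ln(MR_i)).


dV1 = 328 * 9.81 * ln(4.7) = 4979.6 m/s
dV2 = 399 * 9.81 * ln(3.2) = 4552.8 m/s
Total dV = 4979.6 + 4552.8 = 9532.4 m/s ~ 9532 m/s

9532 m/s


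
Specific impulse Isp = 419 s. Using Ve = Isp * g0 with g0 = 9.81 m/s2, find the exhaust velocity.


Ve = Isp * g0 = 419 * 9.81 = 4110.4 m/s

4110.4 m/s


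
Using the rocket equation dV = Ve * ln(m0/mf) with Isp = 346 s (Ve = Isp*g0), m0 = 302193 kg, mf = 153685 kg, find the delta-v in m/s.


Ve = 346 * 9.81 = 3394.26 m/s
dV = 3394.26 * ln(302193/153685) = 2295 m/s

2295 m/s


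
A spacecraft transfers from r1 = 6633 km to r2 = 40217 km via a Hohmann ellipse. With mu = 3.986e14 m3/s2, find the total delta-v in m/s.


V1 = sqrt(mu/r1) = 7752.0 m/s
dV1 = V1*(sqrt(2*r2/(r1+r2)) - 1) = 2405.31 m/s
V2 = sqrt(mu/r2) = 3148.21 m/s
dV2 = V2*(1 - sqrt(2*r1/(r1+r2))) = 1472.96 m/s
Total dV = 3878 m/s

3878 m/s


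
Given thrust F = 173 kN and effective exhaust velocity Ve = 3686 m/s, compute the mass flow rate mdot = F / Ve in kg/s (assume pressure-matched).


mdot = F / Ve = 173000 / 3686 = 46.9 kg/s

46.9 kg/s


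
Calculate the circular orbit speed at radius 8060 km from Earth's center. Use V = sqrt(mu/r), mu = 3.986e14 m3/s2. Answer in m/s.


V = sqrt(3.986e14 / 8060000) = 7032 m/s

7032 m/s


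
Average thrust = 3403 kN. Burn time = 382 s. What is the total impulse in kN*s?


It = 3403 * 382 = 1299946 kN*s

1299946 kN*s


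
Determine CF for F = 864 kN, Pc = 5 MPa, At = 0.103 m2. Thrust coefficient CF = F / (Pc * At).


CF = 864000 / (5e6 * 0.103) = 1.68

1.68


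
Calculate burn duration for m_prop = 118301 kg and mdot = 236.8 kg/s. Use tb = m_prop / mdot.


tb = 118301 / 236.8 = 499.6 s

499.6 s


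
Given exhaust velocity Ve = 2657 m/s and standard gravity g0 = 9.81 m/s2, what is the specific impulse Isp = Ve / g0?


Isp = Ve / g0 = 2657 / 9.81 = 270.8 s

270.8 s


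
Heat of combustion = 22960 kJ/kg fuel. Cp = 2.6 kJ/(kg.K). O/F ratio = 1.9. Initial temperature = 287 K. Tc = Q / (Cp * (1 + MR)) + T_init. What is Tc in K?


Tc = 22960 / (2.6 * (1 + 1.9)) + 287 = 3332 K

3332 K


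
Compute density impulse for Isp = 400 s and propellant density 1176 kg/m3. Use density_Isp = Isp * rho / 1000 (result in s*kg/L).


rho*Isp = 400 * 1176 / 1000 = 470 s*kg/L

470 s*kg/L


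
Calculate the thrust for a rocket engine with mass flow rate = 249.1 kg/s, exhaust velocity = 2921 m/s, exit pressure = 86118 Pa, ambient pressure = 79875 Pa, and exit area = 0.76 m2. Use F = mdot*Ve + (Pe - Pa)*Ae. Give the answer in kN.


F = 249.1 * 2921 + (86118 - 79875) * 0.76 = 732366.0 N = 732.4 kN

732.4 kN


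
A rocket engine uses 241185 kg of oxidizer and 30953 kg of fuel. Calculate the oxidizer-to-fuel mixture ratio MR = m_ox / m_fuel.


MR = 241185 / 30953 = 7.79

7.79


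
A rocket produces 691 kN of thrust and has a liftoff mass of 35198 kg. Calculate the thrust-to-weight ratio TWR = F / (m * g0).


TWR = 691000 / (35198 * 9.81) = 2.0

2.0


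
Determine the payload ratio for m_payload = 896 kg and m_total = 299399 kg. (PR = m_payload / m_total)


PR = 896 / 299399 = 0.003

0.003


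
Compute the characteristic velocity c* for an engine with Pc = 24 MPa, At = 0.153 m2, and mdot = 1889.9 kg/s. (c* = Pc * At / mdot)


c* = 24e6 * 0.153 / 1889.9 = 1943 m/s

1943 m/s


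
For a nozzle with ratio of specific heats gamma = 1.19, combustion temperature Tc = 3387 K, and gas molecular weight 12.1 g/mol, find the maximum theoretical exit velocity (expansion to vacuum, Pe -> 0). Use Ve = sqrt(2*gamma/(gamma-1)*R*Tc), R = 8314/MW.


R = 8314 / 12.1 = 687.11 J/(kg.K)
Ve = sqrt(2 * 1.19 / (1.19 - 1) * 687.11 * 3387) = 5399 m/s

5399 m/s


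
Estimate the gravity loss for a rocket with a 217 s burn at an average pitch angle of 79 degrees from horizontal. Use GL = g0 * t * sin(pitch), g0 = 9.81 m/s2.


GL = 9.81 * 217 * sin(79 deg) = 2090 m/s

2090 m/s


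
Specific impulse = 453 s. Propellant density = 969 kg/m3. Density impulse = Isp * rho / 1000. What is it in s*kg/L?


rho*Isp = 453 * 969 / 1000 = 439 s*kg/L

439 s*kg/L


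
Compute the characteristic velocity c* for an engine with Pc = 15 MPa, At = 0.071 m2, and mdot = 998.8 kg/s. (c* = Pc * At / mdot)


c* = 15e6 * 0.071 / 998.8 = 1066 m/s

1066 m/s


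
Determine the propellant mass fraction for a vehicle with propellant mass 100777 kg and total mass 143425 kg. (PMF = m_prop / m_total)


PMF = 100777 / 143425 = 0.703

0.703


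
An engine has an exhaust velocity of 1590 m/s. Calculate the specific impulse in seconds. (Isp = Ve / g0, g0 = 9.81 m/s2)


Isp = Ve / g0 = 1590 / 9.81 = 162.1 s

162.1 s


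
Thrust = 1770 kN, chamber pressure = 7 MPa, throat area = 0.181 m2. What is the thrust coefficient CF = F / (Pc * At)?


CF = 1770000 / (7e6 * 0.181) = 1.4

1.4


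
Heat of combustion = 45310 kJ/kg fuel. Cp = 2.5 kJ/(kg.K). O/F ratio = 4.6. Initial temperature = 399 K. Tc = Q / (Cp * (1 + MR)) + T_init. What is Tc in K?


Tc = 45310 / (2.5 * (1 + 4.6)) + 399 = 3635 K

3635 K


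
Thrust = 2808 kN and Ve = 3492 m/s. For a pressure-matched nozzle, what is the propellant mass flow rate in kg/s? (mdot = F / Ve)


mdot = F / Ve = 2808000 / 3492 = 804.1 kg/s

804.1 kg/s


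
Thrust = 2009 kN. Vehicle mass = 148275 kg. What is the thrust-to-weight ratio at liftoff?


TWR = 2009000 / (148275 * 9.81) = 1.38

1.38


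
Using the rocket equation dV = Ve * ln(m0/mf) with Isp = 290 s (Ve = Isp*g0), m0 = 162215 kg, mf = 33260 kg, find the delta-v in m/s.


Ve = 290 * 9.81 = 2844.9 m/s
dV = 2844.9 * ln(162215/33260) = 4508 m/s

4508 m/s


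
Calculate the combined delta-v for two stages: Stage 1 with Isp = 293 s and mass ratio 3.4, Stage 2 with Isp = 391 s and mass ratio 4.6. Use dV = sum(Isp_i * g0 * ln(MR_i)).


dV1 = 293 * 9.81 * ln(3.4) = 3517.5 m/s
dV2 = 391 * 9.81 * ln(4.6) = 5853.5 m/s
Total dV = 3517.5 + 5853.5 = 9371.0 m/s ~ 9371 m/s

9371 m/s


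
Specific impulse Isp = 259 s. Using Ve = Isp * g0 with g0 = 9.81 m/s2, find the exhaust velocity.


Ve = Isp * g0 = 259 * 9.81 = 2540.8 m/s

2540.8 m/s


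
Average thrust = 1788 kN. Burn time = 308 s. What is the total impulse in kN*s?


It = 1788 * 308 = 550704 kN*s

550704 kN*s


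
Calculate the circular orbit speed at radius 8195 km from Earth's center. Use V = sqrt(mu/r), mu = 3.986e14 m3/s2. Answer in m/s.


V = sqrt(3.986e14 / 8195000) = 6974 m/s

6974 m/s


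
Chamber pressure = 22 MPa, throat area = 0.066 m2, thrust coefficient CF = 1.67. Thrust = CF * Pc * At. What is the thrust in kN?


F = 1.67 * 22e6 * 0.066 = 2.4248e+06 N = 2424.8 kN

2424.8 kN


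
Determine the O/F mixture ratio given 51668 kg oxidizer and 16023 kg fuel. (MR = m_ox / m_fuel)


MR = 51668 / 16023 = 3.22

3.22


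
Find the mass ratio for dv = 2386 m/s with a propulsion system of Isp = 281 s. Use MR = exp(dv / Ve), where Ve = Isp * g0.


Ve = 281 * 9.81 = 2756.61 m/s
MR = exp(2386 / 2756.61) = 2.376

2.376


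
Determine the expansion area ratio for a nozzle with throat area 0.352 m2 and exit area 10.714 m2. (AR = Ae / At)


AR = 10.714 / 0.352 = 30.4

30.4


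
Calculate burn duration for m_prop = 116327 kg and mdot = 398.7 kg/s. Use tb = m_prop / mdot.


tb = 116327 / 398.7 = 291.8 s

291.8 s


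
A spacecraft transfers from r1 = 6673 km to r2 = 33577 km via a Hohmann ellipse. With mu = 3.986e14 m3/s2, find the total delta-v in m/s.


V1 = sqrt(mu/r1) = 7728.73 m/s
dV1 = V1*(sqrt(2*r2/(r1+r2)) - 1) = 2254.27 m/s
V2 = sqrt(mu/r2) = 3445.46 m/s
dV2 = V2*(1 - sqrt(2*r1/(r1+r2))) = 1461.47 m/s
Total dV = 3716 m/s

3716 m/s


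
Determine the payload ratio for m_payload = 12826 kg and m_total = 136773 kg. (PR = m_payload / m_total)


PR = 12826 / 136773 = 0.0938

0.0938


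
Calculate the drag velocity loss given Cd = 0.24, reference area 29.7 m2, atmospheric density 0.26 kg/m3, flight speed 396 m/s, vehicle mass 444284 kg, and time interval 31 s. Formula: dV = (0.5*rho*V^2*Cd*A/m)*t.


D = 0.5 * 0.26 * 396^2 * 0.24 * 29.7 = 145311.98 N
a = 145311.98 / 444284 = 0.3271 m/s2
dV = 0.3271 * 31 = 10.1 m/s

10.1 m/s


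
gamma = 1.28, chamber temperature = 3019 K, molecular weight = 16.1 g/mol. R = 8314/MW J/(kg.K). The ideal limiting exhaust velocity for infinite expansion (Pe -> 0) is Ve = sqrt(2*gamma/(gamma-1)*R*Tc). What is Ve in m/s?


R = 8314 / 16.1 = 516.4 J/(kg.K)
Ve = sqrt(2 * 1.28 / (1.28 - 1) * 516.4 * 3019) = 3775 m/s

3775 m/s


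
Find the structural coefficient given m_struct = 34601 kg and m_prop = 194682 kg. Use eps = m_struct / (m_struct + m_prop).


eps = 34601 / (34601 + 194682) = 0.1509

0.1509


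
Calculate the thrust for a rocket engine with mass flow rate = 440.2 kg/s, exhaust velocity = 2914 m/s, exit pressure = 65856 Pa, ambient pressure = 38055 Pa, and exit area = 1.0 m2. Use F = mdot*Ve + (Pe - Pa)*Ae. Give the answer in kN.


F = 440.2 * 2914 + (65856 - 38055) * 1.0 = 1.3105e+06 N = 1310.5 kN

1310.5 kN


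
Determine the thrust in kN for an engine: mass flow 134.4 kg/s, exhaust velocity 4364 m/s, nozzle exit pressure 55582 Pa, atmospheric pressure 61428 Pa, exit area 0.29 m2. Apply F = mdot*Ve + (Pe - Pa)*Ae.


F = 134.4 * 4364 + (55582 - 61428) * 0.29 = 584826.0 N = 584.8 kN

584.8 kN


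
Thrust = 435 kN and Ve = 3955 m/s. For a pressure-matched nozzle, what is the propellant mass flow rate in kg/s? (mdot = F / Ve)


mdot = F / Ve = 435000 / 3955 = 110.0 kg/s

110.0 kg/s


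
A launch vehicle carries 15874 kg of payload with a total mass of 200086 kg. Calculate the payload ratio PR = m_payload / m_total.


PR = 15874 / 200086 = 0.0793

0.0793


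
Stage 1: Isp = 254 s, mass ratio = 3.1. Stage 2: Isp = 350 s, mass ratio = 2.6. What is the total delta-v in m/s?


dV1 = 254 * 9.81 * ln(3.1) = 2819.2 m/s
dV2 = 350 * 9.81 * ln(2.6) = 3280.7 m/s
Total dV = 2819.2 + 3280.7 = 6099.9 m/s ~ 6100 m/s

6100 m/s


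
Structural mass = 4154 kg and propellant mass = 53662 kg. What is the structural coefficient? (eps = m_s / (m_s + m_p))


eps = 4154 / (4154 + 53662) = 0.0718

0.0718


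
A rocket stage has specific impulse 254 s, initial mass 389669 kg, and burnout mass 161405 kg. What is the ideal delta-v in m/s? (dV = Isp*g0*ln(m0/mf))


Ve = 254 * 9.81 = 2491.74 m/s
dV = 2491.74 * ln(389669/161405) = 2196 m/s

2196 m/s


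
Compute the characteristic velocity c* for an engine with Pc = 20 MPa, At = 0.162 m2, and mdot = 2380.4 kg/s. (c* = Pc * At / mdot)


c* = 20e6 * 0.162 / 2380.4 = 1361 m/s

1361 m/s


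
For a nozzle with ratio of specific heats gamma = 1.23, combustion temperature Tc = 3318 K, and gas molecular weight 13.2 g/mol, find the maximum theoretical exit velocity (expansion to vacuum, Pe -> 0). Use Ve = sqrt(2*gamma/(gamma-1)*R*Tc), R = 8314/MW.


R = 8314 / 13.2 = 629.85 J/(kg.K)
Ve = sqrt(2 * 1.23 / (1.23 - 1) * 629.85 * 3318) = 4728 m/s

4728 m/s


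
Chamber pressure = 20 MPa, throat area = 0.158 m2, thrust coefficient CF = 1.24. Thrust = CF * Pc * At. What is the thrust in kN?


F = 1.24 * 20e6 * 0.158 = 3.9184e+06 N = 3918.4 kN

3918.4 kN


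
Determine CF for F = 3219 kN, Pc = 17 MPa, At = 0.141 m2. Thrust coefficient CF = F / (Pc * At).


CF = 3219000 / (17e6 * 0.141) = 1.34

1.34


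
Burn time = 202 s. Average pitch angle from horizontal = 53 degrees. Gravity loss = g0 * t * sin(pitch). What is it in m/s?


GL = 9.81 * 202 * sin(53 deg) = 1583 m/s

1583 m/s


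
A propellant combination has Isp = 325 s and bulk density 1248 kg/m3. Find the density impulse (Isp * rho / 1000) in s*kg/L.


rho*Isp = 325 * 1248 / 1000 = 406 s*kg/L

406 s*kg/L


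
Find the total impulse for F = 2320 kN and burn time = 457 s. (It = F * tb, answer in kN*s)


It = 2320 * 457 = 1060240 kN*s

1060240 kN*s


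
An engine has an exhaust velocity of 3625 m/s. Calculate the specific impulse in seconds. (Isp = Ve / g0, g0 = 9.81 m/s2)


Isp = Ve / g0 = 3625 / 9.81 = 369.5 s

369.5 s
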